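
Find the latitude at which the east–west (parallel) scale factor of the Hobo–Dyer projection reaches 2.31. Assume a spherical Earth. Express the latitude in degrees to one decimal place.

The Hobo–Dyer projection is cylindrical equal-area with φ₀ = 37.5°. Cylindrical equal-area (φ₀ = 37.5°): h = cos φ / cos 37.5° along meridians, k = cos 37.5° / cos φ along parallels; h·k = 1.
k = cos φ₀ / cos φ = 2.31  ⇒  cos φ = cos 37.5° / 2.31 = 0.3434.
φ = arccos(0.3434) ≈ 69.9°.

69.9°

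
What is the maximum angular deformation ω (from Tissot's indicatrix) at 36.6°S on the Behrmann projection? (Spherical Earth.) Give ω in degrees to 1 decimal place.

Behrmann is a cylindrical equal-area projection with standard parallels at ±30°. Cylindrical equal-area (φ₀ = 30°): h = cos φ / cos 30° along meridians, k = cos 30° / cos φ along parallels; h·k = 1.
At 36.6°: h = 0.9270, k = 1.079; principal scales a = 1.079, b = 0.9270.
sin(ω/2) = (a − b)/(a + b) = 0.1517/2.006 = 0.07564, so ω = 2 arcsin(0.07564) ≈ 8.7°.

8.7°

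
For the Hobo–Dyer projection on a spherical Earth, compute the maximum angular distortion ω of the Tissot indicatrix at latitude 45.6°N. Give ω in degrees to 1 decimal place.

The Hobo–Dyer projection is cylindrical equal-area with φ₀ = 37.5°. A cylindrical equal-area projection with standard parallel φ₀ has meridian scale h = cos φ / cos φ₀ and parallel scale k = cos φ₀ / cos φ (so areas are preserved, h·k = 1).
At 45.6°: h = 0.8819, k = 1.134; principal scales a = 1.134, b = 0.8819.
sin(ω/2) = (a − b)/(a + b) = 0.2520/2.016 = 0.1250, so ω = 2 arcsin(0.1250) ≈ 14.4°.

14.4°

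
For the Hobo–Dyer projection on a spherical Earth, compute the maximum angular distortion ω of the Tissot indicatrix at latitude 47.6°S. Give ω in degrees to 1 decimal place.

The Hobo–Dyer projection is cylindrical equal-area with φ₀ = 37.5°. For cylindrical equal-area with standard parallel φ₀, h = cos φ / cos φ₀ and k = cos φ₀ / cos φ, so h·k = 1.
At 47.6°: h = 0.8499, k = 1.177; principal scales a = 1.177, b = 0.8499.
sin(ω/2) = (a − b)/(a + b) = 0.3266/2.026 = 0.1612, so ω = 2 arcsin(0.1612) ≈ 18.5°.

18.5°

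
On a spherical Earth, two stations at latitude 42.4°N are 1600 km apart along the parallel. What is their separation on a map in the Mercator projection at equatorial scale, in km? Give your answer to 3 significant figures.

The Mercator projection is conformal; its linear scale factor is the same in every direction and equals sec φ = 1/cos φ.
Along the parallel, k = sec 42.4° = 1/0.7385 = 1.354.
Map distance = 1600 × 1.354 ≈ 2170 km.

2170 km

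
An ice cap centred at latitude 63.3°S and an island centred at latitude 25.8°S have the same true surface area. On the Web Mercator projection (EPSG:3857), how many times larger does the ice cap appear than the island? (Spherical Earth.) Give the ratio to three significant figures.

4.01

On Mercator, area is exaggerated by sec²φ = 1/cos²φ.
At 63.3°: sec²(63.3°) = 1/0.4493² = 4.953.
At 25.8°: sec²(25.8°) = 1/0.9003² = 1.234.
Ratio = 4.953/1.234 = cos²(25.8°)/cos²(63.3°) ≈ 4.01.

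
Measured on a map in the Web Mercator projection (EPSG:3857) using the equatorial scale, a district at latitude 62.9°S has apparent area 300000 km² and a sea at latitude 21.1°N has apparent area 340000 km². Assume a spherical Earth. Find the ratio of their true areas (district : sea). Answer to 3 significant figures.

On Mercator the areal scale is sec²φ, so true area = apparent × cos²φ.
True area of district: 300000 × cos²(62.9°) = 300000 × 0.2075 = 62260 km².
True area of sea: 340000 × cos²(21.1°) = 340000 × 0.8704 = 295900 km².
Ratio = 62260 / 295900 ≈ 0.210.

0.210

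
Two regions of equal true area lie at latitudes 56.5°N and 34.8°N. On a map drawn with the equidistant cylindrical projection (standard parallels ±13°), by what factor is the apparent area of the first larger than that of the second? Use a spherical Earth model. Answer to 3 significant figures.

In the equirectangular projection with standard parallel φ₀ = 13° (x = Rλ cos φ₀, y = Rφ), meridians are true-scale (h = 1) and the parallel scale is k = cos φ₀ / cos φ.
Areal scale at 56.5°: h·k = 1.000 × 1.765 = 1.765.
Areal scale at 34.8°: h·k = 1.000 × 1.187 = 1.187.
Ratio = 1.765/1.187 ≈ 1.49.

1.49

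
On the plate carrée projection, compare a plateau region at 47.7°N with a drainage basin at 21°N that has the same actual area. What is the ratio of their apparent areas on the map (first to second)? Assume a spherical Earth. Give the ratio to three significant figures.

In the plate carrée (x = Rλ, y = Rφ), meridians are true-scale (h = 1) and parallels are stretched by k = sec φ.
Areal scale at 47.7°: h·k = 1.000 × 1.486 = 1.486.
Areal scale at 21°: h·k = 1.000 × 1.071 = 1.071.
Ratio = 1.486/1.071 ≈ 1.39.

1.39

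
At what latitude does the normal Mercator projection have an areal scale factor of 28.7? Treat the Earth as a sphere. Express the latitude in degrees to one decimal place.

Mercator areal scale is sec²φ.
sec²φ = 28.7  ⇒  cos²φ = 0.03484  ⇒  cos φ = 0.1867.
φ = arccos(0.1867) ≈ 79.2°.

79.2°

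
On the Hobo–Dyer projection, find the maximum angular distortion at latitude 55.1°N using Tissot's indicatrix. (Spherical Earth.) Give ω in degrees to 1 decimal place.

36.8°

Hobo–Dyer is a cylindrical equal-area projection with standard parallels at ±37.5°. A cylindrical equal-area projection with standard parallel φ₀ has meridian scale h = cos φ / cos φ₀ and parallel scale k = cos φ₀ / cos φ (so areas are preserved, h·k = 1).
At 55.1°: h = 0.7212, k = 1.387; principal scales a = 1.387, b = 0.7212.
sin(ω/2) = (a − b)/(a + b) = 0.6655/2.108 = 0.3157, so ω = 2 arcsin(0.3157) ≈ 36.8°.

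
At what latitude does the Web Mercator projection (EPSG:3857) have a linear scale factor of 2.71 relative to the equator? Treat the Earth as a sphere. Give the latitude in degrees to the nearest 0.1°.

68.3°

Mercator scale is k = sec φ = 1/cos φ.
1/cos φ = 2.71  ⇒  cos φ = 0.3690  ⇒  φ = arccos(0.3690) ≈ 68.3°.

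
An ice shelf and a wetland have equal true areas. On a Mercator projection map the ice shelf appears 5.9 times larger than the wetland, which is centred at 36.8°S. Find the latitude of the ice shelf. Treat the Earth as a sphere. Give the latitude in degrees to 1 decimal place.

On Mercator, (apparent₁)/(apparent₂) = sec²φ₁ / sec²φ₂ when true areas are equal.
cos²φ₂ / cos²φ₁ = 5.9  ⇒  cos φ₁ = cos 36.8° / √5.9 = 0.8007/2.429 = 0.3297.
φ₁ = arccos(0.3297) ≈ 70.8°.

70.8°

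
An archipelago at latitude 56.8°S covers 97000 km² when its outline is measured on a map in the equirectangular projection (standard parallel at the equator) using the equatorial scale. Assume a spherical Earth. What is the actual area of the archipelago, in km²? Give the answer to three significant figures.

Plate carrée maps x = Rλ, y = Rφ. The meridian scale is h = 1 and the parallel scale is k = 1/cos φ = sec φ.
Areal scale = h·k = 1 × sec φ; at 56.8°, h = 1.000, k = 1.826, so h·k = 1.826.
True area = apparent / (areal scale) = 97000 / 1.826 ≈ 53100 km².

53100 km²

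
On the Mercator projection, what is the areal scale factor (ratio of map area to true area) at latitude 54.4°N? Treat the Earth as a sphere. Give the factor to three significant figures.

The Mercator projection is conformal; its linear scale factor is the same in every direction and equals sec φ = 1/cos φ.
Areal scale = k² = sec²φ = 1/cos²(54.4°) = 1/0.5821² = 2.951.

2.95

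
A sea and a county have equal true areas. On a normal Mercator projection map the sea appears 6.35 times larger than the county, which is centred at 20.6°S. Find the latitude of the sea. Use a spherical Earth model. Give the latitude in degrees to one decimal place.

On Mercator, (apparent₁)/(apparent₂) = sec²φ₁ / sec²φ₂ when true areas are equal.
cos²φ₂ / cos²φ₁ = 6.35  ⇒  cos φ₁ = cos 20.6° / √6.35 = 0.9361/2.520 = 0.3715.
φ₁ = arccos(0.3715) ≈ 68.2°.

68.2°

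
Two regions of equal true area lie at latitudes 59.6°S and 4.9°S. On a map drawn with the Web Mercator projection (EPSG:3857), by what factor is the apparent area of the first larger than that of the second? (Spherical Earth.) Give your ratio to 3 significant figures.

On Mercator, area is exaggerated by sec²φ = 1/cos²φ.
At 59.6°: sec²(59.6°) = 1/0.5060² = 3.905.
At 4.9°: sec²(4.9°) = 1/0.9963² = 1.007.
Ratio = 3.905/1.007 = cos²(4.9°)/cos²(59.6°) ≈ 3.88.

3.88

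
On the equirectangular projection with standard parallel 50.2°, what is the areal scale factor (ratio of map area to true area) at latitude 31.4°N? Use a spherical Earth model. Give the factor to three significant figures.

0.750

In the equirectangular projection with standard parallel φ₀ = 50.2° (x = Rλ cos φ₀, y = Rφ), meridians are true-scale (h = 1) and the parallel scale is k = cos φ₀ / cos φ.
Areal scale = h·k = 1 × cos φ₀ / cos φ; at 31.4°, h = 1.000, k = 0.7499, so h·k = 0.7499.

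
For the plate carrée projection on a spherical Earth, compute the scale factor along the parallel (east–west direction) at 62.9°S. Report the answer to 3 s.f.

For the equirectangular projection with φ₀ = 0 (plate carrée), h = 1 along meridians and k = sec φ along parallels.
k = 1/cos 62.9° = 1/0.4555 = 2.195.

2.20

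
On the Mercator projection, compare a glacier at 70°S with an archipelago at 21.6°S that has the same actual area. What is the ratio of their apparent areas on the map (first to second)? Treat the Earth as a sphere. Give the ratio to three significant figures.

On Mercator, area is exaggerated by sec²φ = 1/cos²φ.
At 70°: sec²(70°) = 1/0.3420² = 8.549.
At 21.6°: sec²(21.6°) = 1/0.9298² = 1.157.
Ratio = 8.549/1.157 = cos²(21.6°)/cos²(70°) ≈ 7.39.

7.39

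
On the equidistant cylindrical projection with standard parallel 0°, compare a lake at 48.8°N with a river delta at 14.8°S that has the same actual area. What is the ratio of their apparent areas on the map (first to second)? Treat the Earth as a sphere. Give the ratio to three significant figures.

1.47

In the plate carrée (x = Rλ, y = Rφ), meridians are true-scale (h = 1) and parallels are stretched by k = sec φ.
Areal scale at 48.8°: h·k = 1.000 × 1.518 = 1.518.
Areal scale at 14.8°: h·k = 1.000 × 1.034 = 1.034.
Ratio = 1.518/1.034 ≈ 1.47.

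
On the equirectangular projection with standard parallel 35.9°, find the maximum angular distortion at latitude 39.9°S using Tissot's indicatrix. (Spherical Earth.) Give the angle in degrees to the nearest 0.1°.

3.1°

In the equirectangular projection with standard parallel φ₀ = 35.9° (x = Rλ cos φ₀, y = Rφ), meridians are true-scale (h = 1) and the parallel scale is k = cos φ₀ / cos φ.
At 39.9°: h = 1.000, k = 1.056; principal scales a = 1.056, b = 1.000.
sin(ω/2) = (a − b)/(a + b) = 0.05589/2.056 = 0.02719, so ω = 2 arcsin(0.02719) ≈ 3.1°.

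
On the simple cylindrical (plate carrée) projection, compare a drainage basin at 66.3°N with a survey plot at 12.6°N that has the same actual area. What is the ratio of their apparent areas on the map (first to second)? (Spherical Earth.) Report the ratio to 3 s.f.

2.43

Plate carrée maps x = Rλ, y = Rφ. The meridian scale is h = 1 and the parallel scale is k = 1/cos φ = sec φ.
Areal scale at 66.3°: h·k = 1.000 × 2.488 = 2.488.
Areal scale at 12.6°: h·k = 1.000 × 1.025 = 1.025.
Ratio = 2.488/1.025 ≈ 2.43.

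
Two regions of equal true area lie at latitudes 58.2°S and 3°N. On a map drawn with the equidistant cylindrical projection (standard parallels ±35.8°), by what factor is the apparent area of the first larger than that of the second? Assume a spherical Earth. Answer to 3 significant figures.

1.90

The equidistant cylindrical projection with φ₀ = 35.8° has h = 1 (meridians true) and k = cos φ₀ / cos φ along parallels.
Areal scale at 58.2°: h·k = 1.000 × 1.539 = 1.539.
Areal scale at 3°: h·k = 1.000 × 0.8122 = 0.8122.
Ratio = 1.539/0.8122 ≈ 1.90.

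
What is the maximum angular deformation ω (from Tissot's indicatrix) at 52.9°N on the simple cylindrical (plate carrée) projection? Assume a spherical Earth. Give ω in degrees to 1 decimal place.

28.7°

For the equirectangular projection with φ₀ = 0 (plate carrée), h = 1 along meridians and k = sec φ along parallels.
At 52.9°: h = 1.000, k = 1.658; principal scales a = 1.658, b = 1.000.
sin(ω/2) = (a − b)/(a + b) = 0.6578/2.658 = 0.2475, so ω = 2 arcsin(0.2475) ≈ 28.7°.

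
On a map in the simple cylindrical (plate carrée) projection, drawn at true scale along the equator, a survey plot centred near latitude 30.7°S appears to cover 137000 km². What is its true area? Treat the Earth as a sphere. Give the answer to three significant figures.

For the equirectangular projection with φ₀ = 0 (plate carrée), h = 1 along meridians and k = sec φ along parallels.
Areal scale = h·k = 1 × sec φ; at 30.7°, h = 1.000, k = 1.163, so h·k = 1.163.
True area = apparent / (areal scale) = 137000 / 1.163 ≈ 118000 km².

118000 km²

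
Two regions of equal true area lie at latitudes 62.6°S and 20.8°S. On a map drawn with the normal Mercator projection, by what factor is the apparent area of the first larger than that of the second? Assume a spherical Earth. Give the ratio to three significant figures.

4.13

Mercator areal scale is sec²φ.
At 62.6°: sec²(62.6°) = 1/0.4602² = 4.722.
At 20.8°: sec²(20.8°) = 1/0.9348² = 1.144.
Ratio = 4.722/1.144 = cos²(20.8°)/cos²(62.6°) ≈ 4.13.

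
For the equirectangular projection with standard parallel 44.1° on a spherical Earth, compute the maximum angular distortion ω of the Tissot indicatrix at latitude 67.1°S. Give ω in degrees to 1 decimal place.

34.6°

In the equirectangular projection with standard parallel φ₀ = 44.1° (x = Rλ cos φ₀, y = Rφ), meridians are true-scale (h = 1) and the parallel scale is k = cos φ₀ / cos φ.
At 67.1°: h = 1.000, k = 1.845; principal scales a = 1.845, b = 1.000.
sin(ω/2) = (a − b)/(a + b) = 0.8455/2.845 = 0.2971, so ω = 2 arcsin(0.2971) ≈ 34.6°.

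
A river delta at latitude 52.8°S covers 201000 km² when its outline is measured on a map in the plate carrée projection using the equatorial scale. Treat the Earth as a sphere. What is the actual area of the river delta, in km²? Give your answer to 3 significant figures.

In the plate carrée (x = Rλ, y = Rφ), meridians are true-scale (h = 1) and parallels are stretched by k = sec φ.
Areal scale = h·k = 1 × sec φ; at 52.8°, h = 1.000, k = 1.654, so h·k = 1.654.
True area = apparent / (areal scale) = 201000 / 1.654 ≈ 122000 km².

122000 km²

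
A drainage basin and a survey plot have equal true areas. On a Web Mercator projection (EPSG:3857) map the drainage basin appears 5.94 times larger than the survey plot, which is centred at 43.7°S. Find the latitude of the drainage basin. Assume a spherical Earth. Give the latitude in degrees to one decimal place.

72.7°

Mercator areal scale is sec²φ, so apparent-area ratio = sec²φ₁ / sec²φ₂ = cos²φ₂ / cos²φ₁.
cos²φ₂ / cos²φ₁ = 5.94  ⇒  cos φ₁ = cos 43.7° / √5.94 = 0.7230/2.437 = 0.2966.
φ₁ = arccos(0.2966) ≈ 72.7°.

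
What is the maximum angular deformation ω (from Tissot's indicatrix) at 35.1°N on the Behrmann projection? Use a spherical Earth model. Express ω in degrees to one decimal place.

6.5°

The Behrmann projection is cylindrical equal-area with φ₀ = 30°. For cylindrical equal-area with standard parallel φ₀, h = cos φ / cos φ₀ and k = cos φ₀ / cos φ, so h·k = 1.
At 35.1°: h = 0.9447, k = 1.059; principal scales a = 1.059, b = 0.9447.
sin(ω/2) = (a − b)/(a + b) = 0.1138/2.003 = 0.05681, so ω = 2 arcsin(0.05681) ≈ 6.5°.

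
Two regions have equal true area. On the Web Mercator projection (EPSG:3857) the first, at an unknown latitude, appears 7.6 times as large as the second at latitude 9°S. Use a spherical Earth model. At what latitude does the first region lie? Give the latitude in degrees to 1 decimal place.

On Mercator, (apparent₁)/(apparent₂) = sec²φ₁ / sec²φ₂ when true areas are equal.
cos²φ₂ / cos²φ₁ = 7.6  ⇒  cos φ₁ = cos 9° / √7.6 = 0.9877/2.757 = 0.3583.
φ₁ = arccos(0.3583) ≈ 69.0°.

69.0°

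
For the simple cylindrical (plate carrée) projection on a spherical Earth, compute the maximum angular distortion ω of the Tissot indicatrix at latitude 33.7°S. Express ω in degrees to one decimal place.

10.5°

Plate carrée maps x = Rλ, y = Rφ. The meridian scale is h = 1 and the parallel scale is k = 1/cos φ = sec φ.
At 33.7°: h = 1.000, k = 1.202; principal scales a = 1.202, b = 1.000.
sin(ω/2) = (a − b)/(a + b) = 0.2020/2.202 = 0.09173, so ω = 2 arcsin(0.09173) ≈ 10.5°.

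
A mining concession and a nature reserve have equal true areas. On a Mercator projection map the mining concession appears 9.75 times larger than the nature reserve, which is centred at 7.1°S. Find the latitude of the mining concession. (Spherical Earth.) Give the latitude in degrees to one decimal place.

For equal true areas on Mercator, apparent areas scale as sec²φ, so the ratio is cos²φ₂ / cos²φ₁.
cos²φ₂ / cos²φ₁ = 9.75  ⇒  cos φ₁ = cos 7.1° / √9.75 = 0.9923/3.122 = 0.3178.
φ₁ = arccos(0.3178) ≈ 71.5°.

71.5°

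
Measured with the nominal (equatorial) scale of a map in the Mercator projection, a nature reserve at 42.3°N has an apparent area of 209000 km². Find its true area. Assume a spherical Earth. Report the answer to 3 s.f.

The Mercator projection is conformal; its linear scale factor is the same in every direction and equals sec φ = 1/cos φ.
Areal scale = k² = sec²φ = 1/cos²(42.3°) = 1/0.7396² = 1.828.
True area = apparent / (areal scale) = 209000 / 1.828 ≈ 114000 km².

114000 km²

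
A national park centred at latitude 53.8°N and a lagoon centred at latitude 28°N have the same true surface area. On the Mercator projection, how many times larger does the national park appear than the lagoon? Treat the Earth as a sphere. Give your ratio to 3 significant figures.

2.23

Mercator areal scale is sec²φ.
At 53.8°: sec²(53.8°) = 1/0.5906² = 2.867.
At 28°: sec²(28°) = 1/0.8829² = 1.283.
Ratio = 2.867/1.283 = cos²(28°)/cos²(53.8°) ≈ 2.23.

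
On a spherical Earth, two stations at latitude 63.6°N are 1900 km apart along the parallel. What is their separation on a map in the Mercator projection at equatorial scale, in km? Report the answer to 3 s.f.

The Mercator projection is conformal; its linear scale factor is the same in every direction and equals sec φ = 1/cos φ.
Along the parallel, k = sec 63.6° = 1/0.4446 = 2.249.
Map distance = 1900 × 2.249 ≈ 4270 km.

4270 km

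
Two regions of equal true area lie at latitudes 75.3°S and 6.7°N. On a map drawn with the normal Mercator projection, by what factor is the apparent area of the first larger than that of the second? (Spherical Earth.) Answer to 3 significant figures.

15.3

Mercator areal scale is sec²φ.
At 75.3°: sec²(75.3°) = 1/0.2538² = 15.53.
At 6.7°: sec²(6.7°) = 1/0.9932² = 1.014.
Ratio = 15.53/1.014 = cos²(6.7°)/cos²(75.3°) ≈ 15.3.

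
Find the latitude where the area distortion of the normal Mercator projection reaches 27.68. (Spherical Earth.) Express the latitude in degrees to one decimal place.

Mercator areal scale is sec²φ.
sec²φ = 27.68  ⇒  cos²φ = 0.03613  ⇒  cos φ = 0.1901.
φ = arccos(0.1901) ≈ 79.0°.

79.0°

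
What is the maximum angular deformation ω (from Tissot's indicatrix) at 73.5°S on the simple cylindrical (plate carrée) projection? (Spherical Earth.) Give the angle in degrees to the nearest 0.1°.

67.8°

For the equirectangular projection with φ₀ = 0 (plate carrée), h = 1 along meridians and k = sec φ along parallels.
At 73.5°: h = 1.000, k = 3.521; principal scales a = 3.521, b = 1.000.
sin(ω/2) = (a − b)/(a + b) = 2.521/4.521 = 0.5576, so ω = 2 arcsin(0.5576) ≈ 67.8°.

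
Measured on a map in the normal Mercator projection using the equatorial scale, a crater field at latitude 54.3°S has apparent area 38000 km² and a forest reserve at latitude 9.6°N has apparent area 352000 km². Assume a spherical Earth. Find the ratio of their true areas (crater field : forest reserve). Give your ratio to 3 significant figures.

0.0378

Mercator's areal exaggeration is sec²φ; hence true area = (apparent area) · cos²φ.
True area of crater field: 38000 × cos²(54.3°) = 38000 × 0.3405 = 12940 km².
True area of forest reserve: 352000 × cos²(9.6°) = 352000 × 0.9722 = 342200 km².
Ratio = 12940 / 342200 ≈ 0.0378.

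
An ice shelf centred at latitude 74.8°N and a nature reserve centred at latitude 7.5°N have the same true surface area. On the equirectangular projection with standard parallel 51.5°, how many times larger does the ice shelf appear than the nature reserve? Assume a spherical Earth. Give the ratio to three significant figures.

In the equirectangular projection with standard parallel φ₀ = 51.5° (x = Rλ cos φ₀, y = Rφ), meridians are true-scale (h = 1) and the parallel scale is k = cos φ₀ / cos φ.
Areal scale at 74.8°: h·k = 1.000 × 2.374 = 2.374.
Areal scale at 7.5°: h·k = 1.000 × 0.6279 = 0.6279.
Ratio = 2.374/0.6279 ≈ 3.78.

3.78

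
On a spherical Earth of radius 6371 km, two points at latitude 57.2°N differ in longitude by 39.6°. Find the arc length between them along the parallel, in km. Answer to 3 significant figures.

2390 km

Arc length along a parallel = R cos φ · Δλ (with Δλ in radians).
= 6371 × cos 57.2° × (39.6° × π/180) = 6371 × 0.5417 × 0.6912 ≈ 2390 km.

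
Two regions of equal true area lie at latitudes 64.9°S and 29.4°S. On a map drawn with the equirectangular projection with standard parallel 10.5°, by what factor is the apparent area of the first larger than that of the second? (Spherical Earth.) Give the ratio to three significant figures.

With standard parallel φ₀ = 10.5°, the equirectangular projection gives x = Rλ cos φ₀, y = Rφ, so h = 1 and k = cos 10.5° / cos φ.
Areal scale at 64.9°: h·k = 1.000 × 2.318 = 2.318.
Areal scale at 29.4°: h·k = 1.000 × 1.129 = 1.129.
Ratio = 2.318/1.129 ≈ 2.05.

2.05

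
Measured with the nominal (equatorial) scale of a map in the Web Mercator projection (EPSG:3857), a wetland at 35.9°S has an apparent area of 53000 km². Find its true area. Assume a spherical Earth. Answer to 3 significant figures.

34800 km²

For Mercator, h = k = sec φ (a conformal cylindrical projection has a single point scale, 1/cos φ).
Areal scale = k² = sec²φ = 1/cos²(35.9°) = 1/0.8100² = 1.524.
True area = apparent / (areal scale) = 53000 / 1.524 ≈ 34800 km².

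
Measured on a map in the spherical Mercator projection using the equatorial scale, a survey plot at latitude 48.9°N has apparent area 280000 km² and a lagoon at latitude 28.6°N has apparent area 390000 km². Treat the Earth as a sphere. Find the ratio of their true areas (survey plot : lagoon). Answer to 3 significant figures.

0.402

On Mercator the areal scale is sec²φ, so true area = apparent × cos²φ.
True area of survey plot: 280000 × cos²(48.9°) = 280000 × 0.4321 = 121000 km².
True area of lagoon: 390000 × cos²(28.6°) = 390000 × 0.7709 = 300600 km².
Ratio = 121000 / 300600 ≈ 0.402.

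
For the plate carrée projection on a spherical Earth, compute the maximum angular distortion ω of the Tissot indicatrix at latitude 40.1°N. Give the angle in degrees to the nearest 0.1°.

Plate carrée maps x = Rλ, y = Rφ. The meridian scale is h = 1 and the parallel scale is k = 1/cos φ = sec φ.
At 40.1°: h = 1.000, k = 1.307; principal scales a = 1.307, b = 1.000.
sin(ω/2) = (a − b)/(a + b) = 0.3073/2.307 = 0.1332, so ω = 2 arcsin(0.1332) ≈ 15.3°.

15.3°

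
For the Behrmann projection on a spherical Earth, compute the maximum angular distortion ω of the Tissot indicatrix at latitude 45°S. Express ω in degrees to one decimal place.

The Behrmann projection is cylindrical equal-area with φ₀ = 30°. For cylindrical equal-area with standard parallel φ₀, h = cos φ / cos φ₀ and k = cos φ₀ / cos φ, so h·k = 1.
At 45°: h = 0.8165, k = 1.225; principal scales a = 1.225, b = 0.8165.
sin(ω/2) = (a − b)/(a + b) = 0.4082/2.041 = 0.2000, so ω = 2 arcsin(0.2000) ≈ 23.1°.

23.1°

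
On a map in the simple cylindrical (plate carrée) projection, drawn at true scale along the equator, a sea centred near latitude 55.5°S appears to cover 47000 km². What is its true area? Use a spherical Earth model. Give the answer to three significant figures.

26600 km²

For the equirectangular projection with φ₀ = 0 (plate carrée), h = 1 along meridians and k = sec φ along parallels.
Areal scale = h·k = 1 × sec φ; at 55.5°, h = 1.000, k = 1.766, so h·k = 1.766.
True area = apparent / (areal scale) = 47000 / 1.766 ≈ 26600 km².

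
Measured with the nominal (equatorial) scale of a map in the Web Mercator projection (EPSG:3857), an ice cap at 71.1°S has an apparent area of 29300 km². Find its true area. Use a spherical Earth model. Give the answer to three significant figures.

Mercator is conformal, so the point scale is isotropic: h = k = sec φ = 1/cos φ.
Areal scale = k² = sec²φ = 1/cos²(71.1°) = 1/0.3239² = 9.531.
True area = apparent / (areal scale) = 29300 / 9.531 ≈ 3070 km².

3070 km²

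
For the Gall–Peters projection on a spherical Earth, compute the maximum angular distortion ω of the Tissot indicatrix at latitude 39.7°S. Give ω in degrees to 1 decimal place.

The Gall–Peters projection is cylindrical equal-area with φ₀ = 45°. A cylindrical equal-area projection with standard parallel φ₀ has meridian scale h = cos φ / cos φ₀ and parallel scale k = cos φ₀ / cos φ (so areas are preserved, h·k = 1).
At 39.7°: h = 1.088, k = 0.9190; principal scales a = 1.088, b = 0.9190.
sin(ω/2) = (a − b)/(a + b) = 0.1691/2.007 = 0.08423, so ω = 2 arcsin(0.08423) ≈ 9.7°.

9.7°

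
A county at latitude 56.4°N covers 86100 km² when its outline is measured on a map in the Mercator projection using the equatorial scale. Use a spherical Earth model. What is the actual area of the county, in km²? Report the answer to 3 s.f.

26400 km²

For Mercator, h = k = sec φ (a conformal cylindrical projection has a single point scale, 1/cos φ).
Areal scale = k² = sec²φ = 1/cos²(56.4°) = 1/0.5534² = 3.265.
True area = apparent / (areal scale) = 86100 / 3.265 ≈ 26400 km².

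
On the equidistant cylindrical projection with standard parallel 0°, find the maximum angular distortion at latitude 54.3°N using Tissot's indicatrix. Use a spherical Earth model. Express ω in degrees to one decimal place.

30.5°

For the equirectangular projection with φ₀ = 0 (plate carrée), h = 1 along meridians and k = sec φ along parallels.
At 54.3°: h = 1.000, k = 1.714; principal scales a = 1.714, b = 1.000.
sin(ω/2) = (a − b)/(a + b) = 0.7137/2.714 = 0.2630, so ω = 2 arcsin(0.2630) ≈ 30.5°.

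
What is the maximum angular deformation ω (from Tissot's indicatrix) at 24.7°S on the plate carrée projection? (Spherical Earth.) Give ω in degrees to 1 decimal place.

5.5°

For the equirectangular projection with φ₀ = 0 (plate carrée), h = 1 along meridians and k = sec φ along parallels.
At 24.7°: h = 1.000, k = 1.101; principal scales a = 1.101, b = 1.000.
sin(ω/2) = (a − b)/(a + b) = 0.1007/2.101 = 0.04794, so ω = 2 arcsin(0.04794) ≈ 5.5°.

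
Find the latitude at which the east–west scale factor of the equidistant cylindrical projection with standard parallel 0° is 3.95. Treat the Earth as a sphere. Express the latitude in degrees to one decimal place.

75.3°

Plate carrée: h = 1, k = sec φ along parallels.
sec φ = 3.95  ⇒  cos φ = 0.2532  ⇒  φ ≈ 75.3°.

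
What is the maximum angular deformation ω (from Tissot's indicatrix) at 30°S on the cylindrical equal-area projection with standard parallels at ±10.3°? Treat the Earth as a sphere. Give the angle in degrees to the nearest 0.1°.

For cylindrical equal-area with standard parallel φ₀, h = cos φ / cos φ₀ and k = cos φ₀ / cos φ, so h·k = 1.
At 30°: h = 0.8802, k = 1.136; principal scales a = 1.136, b = 0.8802.
sin(ω/2) = (a − b)/(a + b) = 0.2559/2.016 = 0.1269, so ω = 2 arcsin(0.1269) ≈ 14.6°.

14.6°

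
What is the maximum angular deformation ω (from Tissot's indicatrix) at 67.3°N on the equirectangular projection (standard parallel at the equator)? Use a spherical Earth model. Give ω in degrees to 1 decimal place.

Plate carrée maps x = Rλ, y = Rφ. The meridian scale is h = 1 and the parallel scale is k = 1/cos φ = sec φ.
At 67.3°: h = 1.000, k = 2.591; principal scales a = 2.591, b = 1.000.
sin(ω/2) = (a − b)/(a + b) = 1.591/3.591 = 0.4431, so ω = 2 arcsin(0.4431) ≈ 52.6°.

52.6°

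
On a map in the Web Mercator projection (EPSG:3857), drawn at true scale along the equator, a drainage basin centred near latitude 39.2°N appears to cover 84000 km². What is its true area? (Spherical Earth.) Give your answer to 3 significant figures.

50400 km²

The Mercator projection is conformal; its linear scale factor is the same in every direction and equals sec φ = 1/cos φ.
Areal scale = k² = sec²φ = 1/cos²(39.2°) = 1/0.7749² = 1.665.
True area = apparent / (areal scale) = 84000 / 1.665 ≈ 50400 km².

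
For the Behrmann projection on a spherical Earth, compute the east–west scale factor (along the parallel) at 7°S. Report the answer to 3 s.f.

Behrmann is a cylindrical equal-area projection with standard parallels at ±30°. A cylindrical equal-area projection with standard parallel φ₀ has meridian scale h = cos φ / cos φ₀ and parallel scale k = cos φ₀ / cos φ (so areas are preserved, h·k = 1).
k = cos 30° / cos 7° = 0.8660/0.9925 = 0.8725.

0.873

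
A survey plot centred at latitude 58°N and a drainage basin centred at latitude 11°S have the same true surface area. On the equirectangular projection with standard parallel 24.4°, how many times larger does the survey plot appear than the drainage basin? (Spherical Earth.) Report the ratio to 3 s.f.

With standard parallel φ₀ = 24.4°, the equirectangular projection gives x = Rλ cos φ₀, y = Rφ, so h = 1 and k = cos 24.4° / cos φ.
Areal scale at 58°: h·k = 1.000 × 1.719 = 1.719.
Areal scale at 11°: h·k = 1.000 × 0.9277 = 0.9277.
Ratio = 1.719/0.9277 ≈ 1.85.

1.85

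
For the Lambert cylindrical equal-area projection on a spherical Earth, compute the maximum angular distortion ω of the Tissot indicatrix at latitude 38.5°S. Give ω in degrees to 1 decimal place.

The Lambert cylindrical equal-area projection is the cylindrical equal-area projection with its standard parallel at the equator (φ₀ = 0). For cylindrical equal-area with standard parallel φ₀, h = cos φ / cos φ₀ and k = cos φ₀ / cos φ, so h·k = 1.
At 38.5°: h = 0.7826, k = 1.278; principal scales a = 1.278, b = 0.7826.
sin(ω/2) = (a − b)/(a + b) = 0.4952/2.060 = 0.2403, so ω = 2 arcsin(0.2403) ≈ 27.8°.

27.8°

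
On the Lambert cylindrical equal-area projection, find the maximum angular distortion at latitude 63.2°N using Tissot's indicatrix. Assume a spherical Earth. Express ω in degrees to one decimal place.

The Lambert cylindrical equal-area projection is the cylindrical equal-area projection with its standard parallel at the equator (φ₀ = 0). For cylindrical equal-area with standard parallel φ₀, h = cos φ / cos φ₀ and k = cos φ₀ / cos φ, so h·k = 1.
At 63.2°: h = 0.4509, k = 2.218; principal scales a = 2.218, b = 0.4509.
sin(ω/2) = (a − b)/(a + b) = 1.767/2.669 = 0.6621, so ω = 2 arcsin(0.6621) ≈ 82.9°.

82.9°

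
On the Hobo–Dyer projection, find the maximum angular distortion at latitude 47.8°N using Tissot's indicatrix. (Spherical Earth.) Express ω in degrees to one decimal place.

19.0°

Hobo–Dyer is a cylindrical equal-area projection with standard parallels at ±37.5°. For cylindrical equal-area with standard parallel φ₀, h = cos φ / cos φ₀ and k = cos φ₀ / cos φ, so h·k = 1.
At 47.8°: h = 0.8467, k = 1.181; principal scales a = 1.181, b = 0.8467.
sin(ω/2) = (a − b)/(a + b) = 0.3344/2.028 = 0.1649, so ω = 2 arcsin(0.1649) ≈ 19.0°.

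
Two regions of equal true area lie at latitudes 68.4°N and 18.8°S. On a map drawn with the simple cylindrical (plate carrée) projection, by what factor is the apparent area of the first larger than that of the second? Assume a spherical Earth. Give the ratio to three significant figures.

2.57

For the equirectangular projection with φ₀ = 0 (plate carrée), h = 1 along meridians and k = sec φ along parallels.
Areal scale at 68.4°: h·k = 1.000 × 2.716 = 2.716.
Areal scale at 18.8°: h·k = 1.000 × 1.056 = 1.056.
Ratio = 2.716/1.056 ≈ 2.57.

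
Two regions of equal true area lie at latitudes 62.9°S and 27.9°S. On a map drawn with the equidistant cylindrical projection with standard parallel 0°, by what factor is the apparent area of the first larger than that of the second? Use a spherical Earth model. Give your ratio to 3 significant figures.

1.94

In the plate carrée (x = Rλ, y = Rφ), meridians are true-scale (h = 1) and parallels are stretched by k = sec φ.
Areal scale at 62.9°: h·k = 1.000 × 2.195 = 2.195.
Areal scale at 27.9°: h·k = 1.000 × 1.132 = 1.132.
Ratio = 2.195/1.132 ≈ 1.94.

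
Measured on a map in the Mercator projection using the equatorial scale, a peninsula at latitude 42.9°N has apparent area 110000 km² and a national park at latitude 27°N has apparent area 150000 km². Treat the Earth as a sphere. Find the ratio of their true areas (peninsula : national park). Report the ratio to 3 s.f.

0.496

Since Mercator area scale is 1/cos²φ, the true area equals the apparent area multiplied by cos²φ.
True area of peninsula: 110000 × cos²(42.9°) = 110000 × 0.5366 = 59030 km².
True area of national park: 150000 × cos²(27°) = 150000 × 0.7939 = 119100 km².
Ratio = 59030 / 119100 ≈ 0.496.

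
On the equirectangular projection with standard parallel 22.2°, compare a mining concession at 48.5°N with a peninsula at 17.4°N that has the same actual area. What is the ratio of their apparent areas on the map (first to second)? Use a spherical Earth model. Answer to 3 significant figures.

1.44

With standard parallel φ₀ = 22.2°, the equirectangular projection gives x = Rλ cos φ₀, y = Rφ, so h = 1 and k = cos 22.2° / cos φ.
Areal scale at 48.5°: h·k = 1.000 × 1.397 = 1.397.
Areal scale at 17.4°: h·k = 1.000 × 0.9703 = 0.9703.
Ratio = 1.397/0.9703 ≈ 1.44.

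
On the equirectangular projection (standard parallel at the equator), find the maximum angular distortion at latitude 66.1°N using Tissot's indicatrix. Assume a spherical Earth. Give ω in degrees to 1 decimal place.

50.1°

For the equirectangular projection with φ₀ = 0 (plate carrée), h = 1 along meridians and k = sec φ along parallels.
At 66.1°: h = 1.000, k = 2.468; principal scales a = 2.468, b = 1.000.
sin(ω/2) = (a − b)/(a + b) = 1.468/3.468 = 0.4233, so ω = 2 arcsin(0.4233) ≈ 50.1°.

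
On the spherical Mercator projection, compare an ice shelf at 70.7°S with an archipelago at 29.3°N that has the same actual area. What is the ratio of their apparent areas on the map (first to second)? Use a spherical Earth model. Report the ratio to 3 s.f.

Mercator areal scale is sec²φ.
At 70.7°: sec²(70.7°) = 1/0.3305² = 9.154.
At 29.3°: sec²(29.3°) = 1/0.8721² = 1.315.
Ratio = 9.154/1.315 = cos²(29.3°)/cos²(70.7°) ≈ 6.96.

6.96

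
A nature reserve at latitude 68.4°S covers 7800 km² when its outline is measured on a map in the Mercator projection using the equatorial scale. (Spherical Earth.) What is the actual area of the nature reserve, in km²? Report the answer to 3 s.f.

For Mercator, h = k = sec φ (a conformal cylindrical projection has a single point scale, 1/cos φ).
Areal scale = k² = sec²φ = 1/cos²(68.4°) = 1/0.3681² = 7.379.
True area = apparent / (areal scale) = 7800 / 7.379 ≈ 1060 km².

1060 km²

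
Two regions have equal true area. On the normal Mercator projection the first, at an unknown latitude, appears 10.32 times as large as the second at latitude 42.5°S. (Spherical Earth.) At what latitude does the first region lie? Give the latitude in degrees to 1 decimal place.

76.7°

Mercator areal scale is sec²φ, so apparent-area ratio = sec²φ₁ / sec²φ₂ = cos²φ₂ / cos²φ₁.
cos²φ₂ / cos²φ₁ = 10.32  ⇒  cos φ₁ = cos 42.5° / √10.32 = 0.7373/3.212 = 0.2295.
φ₁ = arccos(0.2295) ≈ 76.7°.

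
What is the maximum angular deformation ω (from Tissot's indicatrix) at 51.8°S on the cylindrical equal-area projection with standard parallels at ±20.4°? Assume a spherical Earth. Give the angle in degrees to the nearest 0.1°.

Cylindrical equal-area (φ₀ = 20.4°): h = cos φ / cos 20.4° along meridians, k = cos 20.4° / cos φ along parallels; h·k = 1.
At 51.8°: h = 0.6598, k = 1.516; principal scales a = 1.516, b = 0.6598.
sin(ω/2) = (a − b)/(a + b) = 0.8558/2.175 = 0.3934, so ω = 2 arcsin(0.3934) ≈ 46.3°.

46.3°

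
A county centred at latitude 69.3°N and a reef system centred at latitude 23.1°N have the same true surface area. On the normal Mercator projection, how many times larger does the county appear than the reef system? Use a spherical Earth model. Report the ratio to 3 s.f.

Mercator is conformal with k = sec φ, so areal scale = k² = sec²φ.
At 69.3°: sec²(69.3°) = 1/0.3535² = 8.004.
At 23.1°: sec²(23.1°) = 1/0.9198² = 1.182.
Ratio = 8.004/1.182 = cos²(23.1°)/cos²(69.3°) ≈ 6.77.

6.77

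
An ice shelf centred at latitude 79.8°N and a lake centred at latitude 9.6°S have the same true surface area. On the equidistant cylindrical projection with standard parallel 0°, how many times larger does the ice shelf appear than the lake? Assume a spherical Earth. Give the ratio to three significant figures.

5.57

For the equirectangular projection with φ₀ = 0 (plate carrée), h = 1 along meridians and k = sec φ along parallels.
Areal scale at 79.8°: h·k = 1.000 × 5.647 = 5.647.
Areal scale at 9.6°: h·k = 1.000 × 1.014 = 1.014.
Ratio = 5.647/1.014 ≈ 5.57.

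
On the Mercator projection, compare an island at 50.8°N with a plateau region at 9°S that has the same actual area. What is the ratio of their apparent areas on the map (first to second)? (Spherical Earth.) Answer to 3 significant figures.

2.44

On Mercator, area is exaggerated by sec²φ = 1/cos²φ.
At 50.8°: sec²(50.8°) = 1/0.6320² = 2.503.
At 9°: sec²(9°) = 1/0.9877² = 1.025.
Ratio = 2.503/1.025 = cos²(9°)/cos²(50.8°) ≈ 2.44.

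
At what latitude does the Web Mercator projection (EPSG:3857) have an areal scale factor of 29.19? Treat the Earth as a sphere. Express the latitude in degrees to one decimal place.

Mercator areal scale is sec²φ.
sec²φ = 29.19  ⇒  cos²φ = 0.03426  ⇒  cos φ = 0.1851.
φ = arccos(0.1851) ≈ 79.3°.

79.3°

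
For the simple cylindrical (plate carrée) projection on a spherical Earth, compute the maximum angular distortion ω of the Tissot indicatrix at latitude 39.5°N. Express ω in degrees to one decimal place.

14.8°

For the equirectangular projection with φ₀ = 0 (plate carrée), h = 1 along meridians and k = sec φ along parallels.
At 39.5°: h = 1.000, k = 1.296; principal scales a = 1.296, b = 1.000.
sin(ω/2) = (a − b)/(a + b) = 0.2960/2.296 = 0.1289, so ω = 2 arcsin(0.1289) ≈ 14.8°.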